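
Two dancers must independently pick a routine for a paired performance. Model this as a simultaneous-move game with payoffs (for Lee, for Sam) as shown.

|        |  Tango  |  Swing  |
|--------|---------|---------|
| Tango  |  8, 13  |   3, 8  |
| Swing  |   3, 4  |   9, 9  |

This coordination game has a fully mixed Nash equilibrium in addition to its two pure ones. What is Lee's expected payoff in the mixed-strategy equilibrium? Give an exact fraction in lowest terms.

63/11

Sam mixes with probability q on Tango, chosen so Lee is indifferent: 8q + 3(1−q) = 3q + 9(1−q) gives q = 6/11.
Lee's expected payoff (from either row, since indifferent) is 8·6/11 + 3·5/11 = 63/11.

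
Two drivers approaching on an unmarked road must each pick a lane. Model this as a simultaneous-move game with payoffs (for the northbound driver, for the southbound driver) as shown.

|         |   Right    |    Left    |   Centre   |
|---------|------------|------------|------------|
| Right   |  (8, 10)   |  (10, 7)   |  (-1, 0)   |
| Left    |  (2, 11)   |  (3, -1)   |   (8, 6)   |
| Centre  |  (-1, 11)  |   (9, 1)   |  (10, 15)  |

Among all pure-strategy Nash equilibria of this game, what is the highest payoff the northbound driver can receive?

Both Right is a pure NE (the northbound driver: 8 ≥ 2; the southbound driver: 10 ≥ 7). The northbound driver gets 8.
Both Centre is a pure NE (the northbound driver: 10 ≥ 8; the southbound driver: 15 ≥ 11). The northbound driver gets 10.
Every other cell has a profitable deviation for at least one player. Highest of {8, 10} is 10.

10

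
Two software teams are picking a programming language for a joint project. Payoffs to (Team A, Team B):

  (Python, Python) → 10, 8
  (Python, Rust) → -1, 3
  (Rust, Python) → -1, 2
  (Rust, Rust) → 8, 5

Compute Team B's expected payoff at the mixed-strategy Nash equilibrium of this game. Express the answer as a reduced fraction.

Team A mixes with probability p on Python, chosen so Team B is indifferent: 8p + 2(1−p) = 3p + 5(1−p) gives p = 3/8.
Team B's expected payoff is 8·3/8 + 2·5/8 = 17/4.

17/4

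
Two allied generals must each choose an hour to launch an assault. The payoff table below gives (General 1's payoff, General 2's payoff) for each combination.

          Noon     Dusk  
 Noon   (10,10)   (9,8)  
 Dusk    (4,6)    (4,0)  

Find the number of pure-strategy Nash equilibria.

1

Both Noon: General 1 gets 10 (best alternative 4); General 2 gets 10 (best alternative 8). Neither deviates — NE.
Both Dusk is not a NE: General 1 would switch to Noon (9 > 4).
No other cell survives both best-response checks, so there is 1 pure NE.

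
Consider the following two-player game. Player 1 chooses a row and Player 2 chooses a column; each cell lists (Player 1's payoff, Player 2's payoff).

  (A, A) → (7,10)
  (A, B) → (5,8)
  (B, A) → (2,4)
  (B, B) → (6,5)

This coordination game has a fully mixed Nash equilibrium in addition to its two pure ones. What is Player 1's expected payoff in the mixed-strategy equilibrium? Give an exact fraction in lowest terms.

16/3

Player 2 mixes with probability q on A, chosen so Player 1 is indifferent: 7q + 5(1−q) = 2q + 6(1−q) gives q = 1/6.
Player 1's expected payoff (from either row, since indifferent) is 7·1/6 + 5·5/6 = 16/3.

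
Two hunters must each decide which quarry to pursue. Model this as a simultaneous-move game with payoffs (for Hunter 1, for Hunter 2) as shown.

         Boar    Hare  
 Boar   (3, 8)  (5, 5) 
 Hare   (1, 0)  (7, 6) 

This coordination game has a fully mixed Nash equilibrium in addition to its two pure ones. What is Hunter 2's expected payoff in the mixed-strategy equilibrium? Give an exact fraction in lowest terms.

16/3

Hunter 1 mixes with probability p on Boar, chosen so Hunter 2 is indifferent: 8p + 0(1−p) = 5p + 6(1−p) gives p = 2/3.
Hunter 2's expected payoff is 8·2/3 + 0·1/3 = 16/3.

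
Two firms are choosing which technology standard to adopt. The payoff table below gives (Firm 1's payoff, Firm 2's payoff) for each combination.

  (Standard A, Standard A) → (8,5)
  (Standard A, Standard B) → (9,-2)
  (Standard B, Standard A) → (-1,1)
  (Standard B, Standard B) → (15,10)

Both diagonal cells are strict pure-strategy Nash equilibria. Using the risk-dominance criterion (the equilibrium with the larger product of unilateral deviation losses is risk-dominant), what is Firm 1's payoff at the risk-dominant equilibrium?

8

At both Standard A: Firm 1 loses 8 − (-1) = 9 by deviating; Firm 2 loses 5 − (-2) = 7. Product = 9·7 = 63.
At both Standard B: Firm 1 loses 15 − 9 = 6 by deviating; Firm 2 loses 10 − 1 = 9. Product = 6·9 = 54.
63 > 54, so both Standard A is risk-dominant. Firm 1's payoff there is 8.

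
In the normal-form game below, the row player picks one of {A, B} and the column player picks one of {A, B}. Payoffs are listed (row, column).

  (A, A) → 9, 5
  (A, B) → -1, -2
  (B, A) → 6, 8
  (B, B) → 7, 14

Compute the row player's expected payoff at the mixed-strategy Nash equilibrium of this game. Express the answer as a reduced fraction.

69/11

The column player mixes with probability q on A, chosen so the row player is indifferent: 9q + (-1)(1−q) = 6q + 7(1−q) gives q = 8/11.
The row player's expected payoff (from either row, since indifferent) is 9·8/11 + (-1)·3/11 = 69/11.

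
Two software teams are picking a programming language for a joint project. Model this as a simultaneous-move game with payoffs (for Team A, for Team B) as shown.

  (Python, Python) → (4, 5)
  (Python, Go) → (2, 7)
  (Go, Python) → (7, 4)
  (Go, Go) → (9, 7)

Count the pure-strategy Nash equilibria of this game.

1

Both Go: Team A gets 9 (best alternative 2); Team B gets 7 (best alternative 4). Neither deviates — NE.
Both Python is not a NE: Team A would switch to Go (7 > 4).
No other cell survives both best-response checks, so there is 1 pure NE.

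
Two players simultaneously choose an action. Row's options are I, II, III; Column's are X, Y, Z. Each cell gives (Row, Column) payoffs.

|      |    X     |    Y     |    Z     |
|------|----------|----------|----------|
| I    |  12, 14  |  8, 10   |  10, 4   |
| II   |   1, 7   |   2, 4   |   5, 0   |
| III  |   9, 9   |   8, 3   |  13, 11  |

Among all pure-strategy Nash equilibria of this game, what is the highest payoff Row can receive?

13

(I, X) is a pure NE (Row: 12 ≥ 9; Column: 14 ≥ 10). Row gets 12.
(III, Z) is a pure NE (Row: 13 ≥ 10; Column: 11 ≥ 9). Row gets 13.
Every other cell has a profitable deviation for at least one player. Highest of {12, 13} is 13.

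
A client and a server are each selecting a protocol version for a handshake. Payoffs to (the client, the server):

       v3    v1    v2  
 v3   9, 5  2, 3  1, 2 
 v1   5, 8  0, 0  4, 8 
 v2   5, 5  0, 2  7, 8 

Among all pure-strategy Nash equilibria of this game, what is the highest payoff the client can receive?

9

Both v3 is a pure NE (the client: 9 ≥ 5; the server: 5 ≥ 3). The client gets 9.
Both v2 is a pure NE (the client: 7 ≥ 4; the server: 8 ≥ 5). The client gets 7.
Every other cell has a profitable deviation for at least one player. Highest of {9, 7} is 9.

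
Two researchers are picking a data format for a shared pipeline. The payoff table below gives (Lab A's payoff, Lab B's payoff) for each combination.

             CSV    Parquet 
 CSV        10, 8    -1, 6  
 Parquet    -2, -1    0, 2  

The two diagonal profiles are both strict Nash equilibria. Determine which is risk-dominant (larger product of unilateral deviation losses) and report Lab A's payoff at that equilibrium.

At both CSV: Lab A loses 10 − (-2) = 12 by deviating; Lab B loses 8 − 6 = 2. Product = 12·2 = 24.
At both Parquet: Lab A loses 0 − (-1) = 1 by deviating; Lab B loses 2 − (-1) = 3. Product = 1·3 = 3.
24 > 3, so both CSV is risk-dominant. Lab A's payoff there is 10.

10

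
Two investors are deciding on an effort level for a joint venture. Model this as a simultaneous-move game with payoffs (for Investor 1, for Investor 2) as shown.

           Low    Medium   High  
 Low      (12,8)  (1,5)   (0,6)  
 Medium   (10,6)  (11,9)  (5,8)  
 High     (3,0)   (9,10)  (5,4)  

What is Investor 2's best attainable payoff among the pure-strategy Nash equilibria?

9

Both Low is a pure NE (Investor 1: 12 ≥ 10; Investor 2: 8 ≥ 6). Investor 2 gets 8.
Both Medium is a pure NE (Investor 1: 11 ≥ 9; Investor 2: 9 ≥ 8). Investor 2 gets 9.
Every other cell has a profitable deviation for at least one player. Highest of {8, 9} is 9.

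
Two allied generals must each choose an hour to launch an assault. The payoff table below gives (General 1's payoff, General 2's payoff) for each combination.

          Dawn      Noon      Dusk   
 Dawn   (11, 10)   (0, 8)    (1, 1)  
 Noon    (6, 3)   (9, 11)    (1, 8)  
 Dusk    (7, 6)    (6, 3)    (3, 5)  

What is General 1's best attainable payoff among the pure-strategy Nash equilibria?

Both Dawn is a pure NE (General 1: 11 ≥ 7; General 2: 10 ≥ 8). General 1 gets 11.
Both Noon is a pure NE (General 1: 9 ≥ 6; General 2: 11 ≥ 8). General 1 gets 9.
Every other cell has a profitable deviation for at least one player. Highest of {11, 9} is 11.

11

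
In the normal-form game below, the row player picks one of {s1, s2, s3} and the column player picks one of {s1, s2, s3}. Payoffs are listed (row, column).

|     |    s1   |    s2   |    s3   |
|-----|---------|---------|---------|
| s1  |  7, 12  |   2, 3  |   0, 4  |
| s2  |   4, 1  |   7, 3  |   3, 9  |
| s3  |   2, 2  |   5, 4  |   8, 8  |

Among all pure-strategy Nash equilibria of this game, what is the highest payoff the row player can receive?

Both s1 is a pure NE (the row player: 7 ≥ 4; the column player: 12 ≥ 4). The row player gets 7.
Both s3 is a pure NE (the row player: 8 ≥ 3; the column player: 8 ≥ 4). The row player gets 8.
Every other cell has a profitable deviation for at least one player. Highest of {7, 8} is 8.

8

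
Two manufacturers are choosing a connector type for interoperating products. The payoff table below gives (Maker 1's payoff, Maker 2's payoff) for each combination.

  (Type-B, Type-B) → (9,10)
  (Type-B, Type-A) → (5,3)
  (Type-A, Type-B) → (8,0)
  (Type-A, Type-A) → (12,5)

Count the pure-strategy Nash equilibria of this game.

Both Type-B: Maker 1 gets 9 (best alternative 8); Maker 2 gets 10 (best alternative 3). Neither deviates — NE.
Both Type-A: Maker 1 gets 12 (best alternative 5); Maker 2 gets 5 (best alternative 0). Neither deviates — NE.
(Type-B, Type-A) is not a NE: Maker 1 would switch to Type-A (12 > 5).
No other cell survives both best-response checks, so there are 2 pure NE.

2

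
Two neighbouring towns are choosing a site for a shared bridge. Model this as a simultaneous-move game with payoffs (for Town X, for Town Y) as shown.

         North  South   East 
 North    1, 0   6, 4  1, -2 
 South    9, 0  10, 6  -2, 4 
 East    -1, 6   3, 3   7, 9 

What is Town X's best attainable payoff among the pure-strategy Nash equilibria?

10

Both South is a pure NE (Town X: 10 ≥ 6; Town Y: 6 ≥ 4). Town X gets 10.
Both East is a pure NE (Town X: 7 ≥ 1; Town Y: 9 ≥ 6). Town X gets 7.
Every other cell has a profitable deviation for at least one player. Highest of {10, 7} is 10.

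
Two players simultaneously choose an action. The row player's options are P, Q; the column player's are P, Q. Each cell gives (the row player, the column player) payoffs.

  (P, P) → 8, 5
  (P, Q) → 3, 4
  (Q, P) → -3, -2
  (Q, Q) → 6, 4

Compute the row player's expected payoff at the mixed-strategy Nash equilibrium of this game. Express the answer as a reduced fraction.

57/14

The column player mixes with probability q on P, chosen so the row player is indifferent: 8q + 3(1−q) = (-3)q + 6(1−q) gives q = 3/14.
The row player's expected payoff (from either row, since indifferent) is 8·3/14 + 3·11/14 = 57/14.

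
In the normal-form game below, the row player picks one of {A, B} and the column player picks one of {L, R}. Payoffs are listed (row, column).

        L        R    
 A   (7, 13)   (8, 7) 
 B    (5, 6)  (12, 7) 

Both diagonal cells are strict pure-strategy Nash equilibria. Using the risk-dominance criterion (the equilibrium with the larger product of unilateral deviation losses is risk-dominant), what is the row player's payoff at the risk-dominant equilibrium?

At (A, L): the row player loses 7 − 5 = 2 by deviating; the column player loses 13 − 7 = 6. Product = 2·6 = 12.
At (B, R): the row player loses 12 − 8 = 4 by deviating; the column player loses 7 − 6 = 1. Product = 4·1 = 4.
12 > 4, so (A, L) is risk-dominant. The row player's payoff there is 7.

7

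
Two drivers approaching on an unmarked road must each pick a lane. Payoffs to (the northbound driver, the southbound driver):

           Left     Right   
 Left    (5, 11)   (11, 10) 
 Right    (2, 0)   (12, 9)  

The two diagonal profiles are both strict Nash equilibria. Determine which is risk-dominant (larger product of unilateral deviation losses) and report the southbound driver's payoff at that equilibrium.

9

At both Left: the northbound driver loses 5 − 2 = 3 by deviating; the southbound driver loses 11 − 10 = 1. Product = 3·1 = 3.
At both Right: the northbound driver loses 12 − 11 = 1 by deviating; the southbound driver loses 9 − 0 = 9. Product = 1·9 = 9.
9 > 3, so both Right is risk-dominant. The southbound driver's payoff there is 9.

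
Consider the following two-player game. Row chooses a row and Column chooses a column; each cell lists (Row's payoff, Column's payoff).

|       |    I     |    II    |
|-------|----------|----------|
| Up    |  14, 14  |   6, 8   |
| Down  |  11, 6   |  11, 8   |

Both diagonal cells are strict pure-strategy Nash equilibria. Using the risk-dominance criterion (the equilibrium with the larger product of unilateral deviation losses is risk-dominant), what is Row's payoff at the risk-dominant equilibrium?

At (Up, I): Row loses 14 − 11 = 3 by deviating; Column loses 14 − 8 = 6. Product = 3·6 = 18.
At (Down, II): Row loses 11 − 6 = 5 by deviating; Column loses 8 − 6 = 2. Product = 5·2 = 10.
18 > 10, so (Up, I) is risk-dominant. Row's payoff there is 14.

14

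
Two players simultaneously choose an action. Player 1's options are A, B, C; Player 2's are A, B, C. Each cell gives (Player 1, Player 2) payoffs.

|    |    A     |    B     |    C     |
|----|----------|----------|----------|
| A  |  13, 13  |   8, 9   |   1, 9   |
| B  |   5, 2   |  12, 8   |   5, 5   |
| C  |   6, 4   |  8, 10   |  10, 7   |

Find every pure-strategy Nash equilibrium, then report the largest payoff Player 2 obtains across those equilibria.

13

Both A is a pure NE (Player 1: 13 ≥ 6; Player 2: 13 ≥ 9). Player 2 gets 13.
Both B is a pure NE (Player 1: 12 ≥ 8; Player 2: 8 ≥ 5). Player 2 gets 8.
Every other cell has a profitable deviation for at least one player. Highest of {13, 8} is 13.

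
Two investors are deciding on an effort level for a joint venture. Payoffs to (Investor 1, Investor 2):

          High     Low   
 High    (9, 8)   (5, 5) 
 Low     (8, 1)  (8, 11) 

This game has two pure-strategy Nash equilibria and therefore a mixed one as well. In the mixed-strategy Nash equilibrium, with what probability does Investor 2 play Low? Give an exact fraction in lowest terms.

1/4

Investor 2's mix q on High must make Investor 1 indifferent between High and Low.
Investor 1's payoff from High: 9q + 5(1−q). From Low: 8q + 8(1−q).
Set equal: 1q = 3(1−q) → q = 3/4.
Probability on Low is 1 − 3/4 = 1/4.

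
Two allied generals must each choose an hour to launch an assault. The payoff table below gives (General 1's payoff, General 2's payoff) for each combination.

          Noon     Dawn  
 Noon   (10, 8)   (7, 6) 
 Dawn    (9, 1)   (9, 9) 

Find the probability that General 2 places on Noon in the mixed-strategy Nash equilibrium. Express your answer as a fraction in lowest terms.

General 2's mix q on Noon must make General 1 indifferent between Noon and Dawn.
General 1's payoff from Noon: 10q + 7(1−q). From Dawn: 9q + 9(1−q).
Set equal: 1q = 2(1−q) → q = 2/3.

2/3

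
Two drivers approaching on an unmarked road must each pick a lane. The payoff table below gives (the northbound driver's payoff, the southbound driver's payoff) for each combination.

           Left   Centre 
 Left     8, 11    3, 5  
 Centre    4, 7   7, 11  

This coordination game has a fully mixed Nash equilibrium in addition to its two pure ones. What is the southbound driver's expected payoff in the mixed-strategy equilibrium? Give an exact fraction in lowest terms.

The northbound driver mixes with probability p on Left, chosen so the southbound driver is indifferent: 11p + 7(1−p) = 5p + 11(1−p) gives p = 2/5.
The southbound driver's expected payoff is 11·2/5 + 7·3/5 = 43/5.

43/5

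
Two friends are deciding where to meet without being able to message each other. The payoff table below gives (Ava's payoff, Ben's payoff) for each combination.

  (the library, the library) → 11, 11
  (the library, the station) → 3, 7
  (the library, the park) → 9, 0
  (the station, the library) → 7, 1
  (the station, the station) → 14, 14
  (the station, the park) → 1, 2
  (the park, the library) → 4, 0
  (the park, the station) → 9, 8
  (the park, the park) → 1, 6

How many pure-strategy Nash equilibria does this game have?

2

Both the library: Ava gets 11 (best alternative 7); Ben gets 11 (best alternative 7). Neither deviates — NE.
Both the station: Ava gets 14 (best alternative 9); Ben gets 14 (best alternative 2). Neither deviates — NE.
Both the park is not a NE: Ava would switch to the library (9 > 1).
No other cell survives both best-response checks, so there are 2 pure NE.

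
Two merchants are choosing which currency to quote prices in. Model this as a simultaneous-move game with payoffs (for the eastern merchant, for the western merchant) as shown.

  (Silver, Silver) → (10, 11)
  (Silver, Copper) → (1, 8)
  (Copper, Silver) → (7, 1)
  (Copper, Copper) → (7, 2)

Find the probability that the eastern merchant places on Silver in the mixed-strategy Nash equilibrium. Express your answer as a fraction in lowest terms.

1/4

The eastern merchant's mix p on Silver must make the western merchant indifferent between Silver and Copper.
The western merchant's payoff from Silver: 11p + 1(1−p). From Copper: 8p + 2(1−p).
Set equal: 3p = 1(1−p) → p = 1/4.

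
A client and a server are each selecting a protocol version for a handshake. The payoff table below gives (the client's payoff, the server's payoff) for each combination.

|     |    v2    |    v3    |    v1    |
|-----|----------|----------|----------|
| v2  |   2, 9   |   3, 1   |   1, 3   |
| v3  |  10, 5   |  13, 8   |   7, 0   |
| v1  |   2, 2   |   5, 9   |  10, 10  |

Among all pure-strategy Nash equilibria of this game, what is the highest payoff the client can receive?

Both v3 is a pure NE (the client: 13 ≥ 5; the server: 8 ≥ 5). The client gets 13.
Both v1 is a pure NE (the client: 10 ≥ 7; the server: 10 ≥ 9). The client gets 10.
Every other cell has a profitable deviation for at least one player. Highest of {13, 10} is 13.

13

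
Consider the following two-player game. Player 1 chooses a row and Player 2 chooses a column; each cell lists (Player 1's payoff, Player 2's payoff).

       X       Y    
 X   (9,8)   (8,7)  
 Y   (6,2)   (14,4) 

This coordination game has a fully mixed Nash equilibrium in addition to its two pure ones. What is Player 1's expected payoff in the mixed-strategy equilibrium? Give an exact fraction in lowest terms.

26/3

Player 2 mixes with probability q on X, chosen so Player 1 is indifferent: 9q + 8(1−q) = 6q + 14(1−q) gives q = 2/3.
Player 1's expected payoff (from either row, since indifferent) is 9·2/3 + 8·1/3 = 26/3.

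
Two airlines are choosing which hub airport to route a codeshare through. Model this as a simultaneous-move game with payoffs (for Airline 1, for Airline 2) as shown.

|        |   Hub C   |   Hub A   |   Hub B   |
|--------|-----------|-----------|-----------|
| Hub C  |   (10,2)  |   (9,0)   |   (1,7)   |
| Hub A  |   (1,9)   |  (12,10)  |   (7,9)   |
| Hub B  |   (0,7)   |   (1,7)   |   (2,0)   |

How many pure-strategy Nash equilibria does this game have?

1

Both Hub A: Airline 1 gets 12 (best alternative 9); Airline 2 gets 10 (best alternative 9). Neither deviates — NE.
Both Hub B is not a NE: Airline 1 would switch to Hub A (7 > 2).
No other cell survives both best-response checks, so there is 1 pure NE.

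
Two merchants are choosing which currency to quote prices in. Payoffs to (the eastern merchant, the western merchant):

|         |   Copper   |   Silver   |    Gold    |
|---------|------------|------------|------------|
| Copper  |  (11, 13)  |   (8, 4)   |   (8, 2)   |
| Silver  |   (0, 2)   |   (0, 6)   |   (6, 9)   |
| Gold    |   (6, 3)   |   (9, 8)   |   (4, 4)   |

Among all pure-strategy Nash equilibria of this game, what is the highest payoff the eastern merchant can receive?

11

Both Copper is a pure NE (the eastern merchant: 11 ≥ 6; the western merchant: 13 ≥ 4). The eastern merchant gets 11.
(Gold, Silver) is a pure NE (the eastern merchant: 9 ≥ 8; the western merchant: 8 ≥ 4). The eastern merchant gets 9.
Every other cell has a profitable deviation for at least one player. Highest of {11, 9} is 11.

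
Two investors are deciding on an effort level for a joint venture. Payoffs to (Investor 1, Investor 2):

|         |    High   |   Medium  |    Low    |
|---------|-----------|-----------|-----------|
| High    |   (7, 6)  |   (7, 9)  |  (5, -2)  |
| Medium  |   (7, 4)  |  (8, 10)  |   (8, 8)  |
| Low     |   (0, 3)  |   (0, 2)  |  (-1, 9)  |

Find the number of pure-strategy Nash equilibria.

Both Medium: Investor 1 gets 8 (best alternative 7); Investor 2 gets 10 (best alternative 8). Neither deviates — NE.
Both Low is not a NE: Investor 1 would switch to Medium (8 > -1).
No other cell survives both best-response checks, so there is 1 pure NE.

1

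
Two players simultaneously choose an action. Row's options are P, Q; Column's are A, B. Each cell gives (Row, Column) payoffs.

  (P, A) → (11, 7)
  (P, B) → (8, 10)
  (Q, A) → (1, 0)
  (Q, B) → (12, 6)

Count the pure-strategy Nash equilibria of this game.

1

(Q, B): Row gets 12 (best alternative 8); Column gets 6 (best alternative 0). Neither deviates — NE.
(P, A) is not a NE: Column would switch to B (10 > 7).
No other cell survives both best-response checks, so there is 1 pure NE.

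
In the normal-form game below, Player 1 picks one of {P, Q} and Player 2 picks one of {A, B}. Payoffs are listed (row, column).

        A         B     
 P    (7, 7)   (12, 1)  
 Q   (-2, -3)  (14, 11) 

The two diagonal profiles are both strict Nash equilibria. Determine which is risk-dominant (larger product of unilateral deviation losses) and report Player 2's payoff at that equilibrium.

7

At (P, A): Player 1 loses 7 − (-2) = 9 by deviating; Player 2 loses 7 − 1 = 6. Product = 9·6 = 54.
At (Q, B): Player 1 loses 14 − 12 = 2 by deviating; Player 2 loses 11 − (-3) = 14. Product = 2·14 = 28.
54 > 28, so (P, A) is risk-dominant. Player 2's payoff there is 7.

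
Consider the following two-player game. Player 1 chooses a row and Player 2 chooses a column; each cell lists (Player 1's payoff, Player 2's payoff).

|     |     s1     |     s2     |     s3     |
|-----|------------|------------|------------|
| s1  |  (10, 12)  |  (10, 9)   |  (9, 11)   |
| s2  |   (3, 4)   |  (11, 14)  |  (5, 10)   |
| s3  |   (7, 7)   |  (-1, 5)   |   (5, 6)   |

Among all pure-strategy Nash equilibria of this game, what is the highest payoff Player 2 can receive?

Both s1 is a pure NE (Player 1: 10 ≥ 7; Player 2: 12 ≥ 11). Player 2 gets 12.
Both s2 is a pure NE (Player 1: 11 ≥ 10; Player 2: 14 ≥ 10). Player 2 gets 14.
Every other cell has a profitable deviation for at least one player. Highest of {12, 14} is 14.

14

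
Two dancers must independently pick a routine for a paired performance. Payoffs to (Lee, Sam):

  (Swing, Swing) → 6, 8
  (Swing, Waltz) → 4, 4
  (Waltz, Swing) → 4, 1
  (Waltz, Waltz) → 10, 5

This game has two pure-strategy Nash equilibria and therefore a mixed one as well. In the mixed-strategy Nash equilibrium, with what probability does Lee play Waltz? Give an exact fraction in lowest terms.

1/2

Lee's mix p on Swing must make Sam indifferent between Swing and Waltz.
Sam's payoff from Swing: 8p + 1(1−p). From Waltz: 4p + 5(1−p).
Set equal: 4p = 4(1−p) → p = 4/8 = 1/2.
Probability on Waltz is 1 − 1/2 = 1/2.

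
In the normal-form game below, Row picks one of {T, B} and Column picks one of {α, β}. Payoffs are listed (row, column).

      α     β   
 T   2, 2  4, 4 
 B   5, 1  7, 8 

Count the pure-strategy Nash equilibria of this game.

1

(B, β): Row gets 7 (best alternative 4); Column gets 8 (best alternative 1). Neither deviates — NE.
(T, α) is not a NE: Row would switch to B (5 > 2).
No other cell survives both best-response checks, so there is 1 pure NE.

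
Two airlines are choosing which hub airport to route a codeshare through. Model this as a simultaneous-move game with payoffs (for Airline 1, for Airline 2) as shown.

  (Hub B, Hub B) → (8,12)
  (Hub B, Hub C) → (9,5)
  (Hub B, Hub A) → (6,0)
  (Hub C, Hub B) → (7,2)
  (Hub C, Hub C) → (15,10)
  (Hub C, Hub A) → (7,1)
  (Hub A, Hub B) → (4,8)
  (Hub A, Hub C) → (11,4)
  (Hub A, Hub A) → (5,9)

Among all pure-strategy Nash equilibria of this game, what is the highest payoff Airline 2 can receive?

12

Both Hub B is a pure NE (Airline 1: 8 ≥ 7; Airline 2: 12 ≥ 5). Airline 2 gets 12.
Both Hub C is a pure NE (Airline 1: 15 ≥ 11; Airline 2: 10 ≥ 2). Airline 2 gets 10.
Every other cell has a profitable deviation for at least one player. Highest of {12, 10} is 12.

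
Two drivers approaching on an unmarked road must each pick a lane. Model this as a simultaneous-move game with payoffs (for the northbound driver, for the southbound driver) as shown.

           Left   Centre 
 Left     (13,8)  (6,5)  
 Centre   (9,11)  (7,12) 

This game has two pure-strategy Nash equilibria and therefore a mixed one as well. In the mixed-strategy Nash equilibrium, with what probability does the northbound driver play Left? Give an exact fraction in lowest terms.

The northbound driver's mix p on Left must make the southbound driver indifferent between Left and Centre.
The southbound driver's payoff from Left: 8p + 11(1−p). From Centre: 5p + 12(1−p).
Set equal: 3p = 1(1−p) → p = 1/4.

1/4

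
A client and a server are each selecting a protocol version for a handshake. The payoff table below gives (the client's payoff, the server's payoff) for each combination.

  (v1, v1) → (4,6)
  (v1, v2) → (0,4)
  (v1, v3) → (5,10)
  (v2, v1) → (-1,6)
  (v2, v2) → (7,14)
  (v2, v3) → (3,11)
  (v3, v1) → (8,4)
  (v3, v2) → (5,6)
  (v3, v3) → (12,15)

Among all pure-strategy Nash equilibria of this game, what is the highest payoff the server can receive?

15

Both v2 is a pure NE (the client: 7 ≥ 5; the server: 14 ≥ 11). The server gets 14.
Both v3 is a pure NE (the client: 12 ≥ 5; the server: 15 ≥ 6). The server gets 15.
Every other cell has a profitable deviation for at least one player. Highest of {14, 15} is 15.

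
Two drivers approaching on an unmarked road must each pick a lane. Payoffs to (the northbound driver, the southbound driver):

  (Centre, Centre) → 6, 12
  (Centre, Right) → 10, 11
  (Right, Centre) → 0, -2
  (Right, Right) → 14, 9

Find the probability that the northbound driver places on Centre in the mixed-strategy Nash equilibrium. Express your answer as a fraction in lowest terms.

The northbound driver's mix p on Centre must make the southbound driver indifferent between Centre and Right.
The southbound driver's payoff from Centre: 12p + (-2)(1−p). From Right: 11p + 9(1−p).
Set equal: 1p = 11(1−p) → p = 11/12.

11/12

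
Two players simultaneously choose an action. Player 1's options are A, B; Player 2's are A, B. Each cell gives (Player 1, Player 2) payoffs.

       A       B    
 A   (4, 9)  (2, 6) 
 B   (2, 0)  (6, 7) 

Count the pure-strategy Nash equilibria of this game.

2

Both A: Player 1 gets 4 (best alternative 2); Player 2 gets 9 (best alternative 6). Neither deviates — NE.
Both B: Player 1 gets 6 (best alternative 2); Player 2 gets 7 (best alternative 0). Neither deviates — NE.
(B, A) is not a NE: Player 1 would switch to A (4 > 2).
No other cell survives both best-response checks, so there are 2 pure NE.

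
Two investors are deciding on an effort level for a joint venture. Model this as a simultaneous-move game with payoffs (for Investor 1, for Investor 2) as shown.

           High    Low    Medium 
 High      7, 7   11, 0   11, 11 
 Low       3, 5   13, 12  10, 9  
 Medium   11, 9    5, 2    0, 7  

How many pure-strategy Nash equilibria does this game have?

3

(High, Medium): Investor 1 gets 11 (best alternative 10); Investor 2 gets 11 (best alternative 7). Neither deviates — NE.
Both Low: Investor 1 gets 13 (best alternative 11); Investor 2 gets 12 (best alternative 9). Neither deviates — NE.
(Medium, High): Investor 1 gets 11 (best alternative 7); Investor 2 gets 9 (best alternative 7). Neither deviates — NE.
Both High is not a NE: Investor 1 would switch to Medium (11 > 7).
No other cell survives both best-response checks, so there are 3 pure NE.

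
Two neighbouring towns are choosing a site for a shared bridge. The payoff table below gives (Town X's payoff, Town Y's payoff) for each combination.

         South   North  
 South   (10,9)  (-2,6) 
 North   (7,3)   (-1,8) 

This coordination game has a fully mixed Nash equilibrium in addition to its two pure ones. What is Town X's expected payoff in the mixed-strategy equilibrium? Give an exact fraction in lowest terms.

1

Town Y mixes with probability q on South, chosen so Town X is indifferent: 10q + (-2)(1−q) = 7q + (-1)(1−q) gives q = 1/4.
Town X's expected payoff (from either row, since indifferent) is 10·1/4 + (-2)·3/4 = 1.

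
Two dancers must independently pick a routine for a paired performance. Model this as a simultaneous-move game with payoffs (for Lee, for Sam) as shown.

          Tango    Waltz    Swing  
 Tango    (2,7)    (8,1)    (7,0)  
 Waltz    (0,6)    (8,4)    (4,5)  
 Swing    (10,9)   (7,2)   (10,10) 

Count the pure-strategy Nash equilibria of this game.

Both Swing: Lee gets 10 (best alternative 7); Sam gets 10 (best alternative 9). Neither deviates — NE.
Both Waltz is not a NE: Sam would switch to Tango (6 > 4).
No other cell survives both best-response checks, so there is 1 pure NE.

1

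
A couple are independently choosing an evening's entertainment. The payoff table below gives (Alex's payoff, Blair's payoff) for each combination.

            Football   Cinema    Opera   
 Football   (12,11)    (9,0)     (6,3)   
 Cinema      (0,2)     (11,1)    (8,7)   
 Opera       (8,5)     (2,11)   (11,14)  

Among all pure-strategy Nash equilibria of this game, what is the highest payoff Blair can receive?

14

Both Football is a pure NE (Alex: 12 ≥ 8; Blair: 11 ≥ 3). Blair gets 11.
Both Opera is a pure NE (Alex: 11 ≥ 8; Blair: 14 ≥ 11). Blair gets 14.
Every other cell has a profitable deviation for at least one player. Highest of {11, 14} is 14.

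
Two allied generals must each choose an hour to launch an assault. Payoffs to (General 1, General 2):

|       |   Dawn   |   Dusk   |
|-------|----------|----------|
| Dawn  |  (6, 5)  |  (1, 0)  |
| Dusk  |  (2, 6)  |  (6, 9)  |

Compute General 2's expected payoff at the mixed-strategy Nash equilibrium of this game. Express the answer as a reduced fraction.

45/8

General 1 mixes with probability p on Dawn, chosen so General 2 is indifferent: 5p + 6(1−p) = 0p + 9(1−p) gives p = 3/8.
General 2's expected payoff is 5·3/8 + 6·5/8 = 45/8.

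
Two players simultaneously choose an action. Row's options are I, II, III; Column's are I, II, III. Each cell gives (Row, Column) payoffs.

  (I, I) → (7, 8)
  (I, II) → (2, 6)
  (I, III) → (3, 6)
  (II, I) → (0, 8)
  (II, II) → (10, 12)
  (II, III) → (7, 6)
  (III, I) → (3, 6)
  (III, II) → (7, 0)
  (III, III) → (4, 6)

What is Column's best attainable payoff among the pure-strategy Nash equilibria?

Both I is a pure NE (Row: 7 ≥ 3; Column: 8 ≥ 6). Column gets 8.
Both II is a pure NE (Row: 10 ≥ 7; Column: 12 ≥ 8). Column gets 12.
Every other cell has a profitable deviation for at least one player. Highest of {8, 12} is 12.

12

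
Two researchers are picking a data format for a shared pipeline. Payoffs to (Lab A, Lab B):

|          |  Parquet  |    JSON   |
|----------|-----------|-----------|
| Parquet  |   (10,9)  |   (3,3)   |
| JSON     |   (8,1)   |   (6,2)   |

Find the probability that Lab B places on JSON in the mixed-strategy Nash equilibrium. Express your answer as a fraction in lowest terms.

Lab B's mix q on Parquet must make Lab A indifferent between Parquet and JSON.
Lab A's payoff from Parquet: 10q + 3(1−q). From JSON: 8q + 6(1−q).
Set equal: 2q = 3(1−q) → q = 3/5.
Probability on JSON is 1 − 3/5 = 2/5.

2/5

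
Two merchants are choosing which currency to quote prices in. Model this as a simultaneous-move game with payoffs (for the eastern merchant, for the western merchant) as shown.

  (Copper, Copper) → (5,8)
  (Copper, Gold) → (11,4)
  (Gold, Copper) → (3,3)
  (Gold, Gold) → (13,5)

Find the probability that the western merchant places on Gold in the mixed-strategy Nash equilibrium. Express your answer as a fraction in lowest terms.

The western merchant's mix q on Copper must make the eastern merchant indifferent between Copper and Gold.
The eastern merchant's payoff from Copper: 5q + 11(1−q). From Gold: 3q + 13(1−q).
Set equal: 2q = 2(1−q) → q = 2/4 = 1/2.
Probability on Gold is 1 − 1/2 = 1/2.

1/2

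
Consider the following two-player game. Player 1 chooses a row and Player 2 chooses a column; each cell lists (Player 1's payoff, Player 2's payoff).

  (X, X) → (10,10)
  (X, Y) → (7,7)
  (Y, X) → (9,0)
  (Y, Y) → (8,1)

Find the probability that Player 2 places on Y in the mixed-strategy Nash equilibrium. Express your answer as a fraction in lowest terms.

Player 2's mix q on X must make Player 1 indifferent between X and Y.
Player 1's payoff from X: 10q + 7(1−q). From Y: 9q + 8(1−q).
Set equal: 1q = 1(1−q) → q = 1/2.
Probability on Y is 1 − 1/2 = 1/2.

1/2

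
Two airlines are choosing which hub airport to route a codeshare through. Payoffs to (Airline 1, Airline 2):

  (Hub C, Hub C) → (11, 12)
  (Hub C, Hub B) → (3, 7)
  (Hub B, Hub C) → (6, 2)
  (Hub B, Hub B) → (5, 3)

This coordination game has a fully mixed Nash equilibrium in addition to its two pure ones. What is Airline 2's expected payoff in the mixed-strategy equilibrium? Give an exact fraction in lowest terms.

11/3

Airline 1 mixes with probability p on Hub C, chosen so Airline 2 is indifferent: 12p + 2(1−p) = 7p + 3(1−p) gives p = 1/6.
Airline 2's expected payoff is 12·1/6 + 2·5/6 = 11/3.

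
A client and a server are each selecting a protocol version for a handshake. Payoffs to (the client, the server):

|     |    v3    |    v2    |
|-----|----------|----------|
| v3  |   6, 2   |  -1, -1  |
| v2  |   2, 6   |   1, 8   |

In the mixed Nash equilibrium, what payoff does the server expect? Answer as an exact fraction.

22/5

The client mixes with probability p on v3, chosen so the server is indifferent: 2p + 6(1−p) = (-1)p + 8(1−p) gives p = 2/5.
The server's expected payoff is 2·2/5 + 6·3/5 = 22/5.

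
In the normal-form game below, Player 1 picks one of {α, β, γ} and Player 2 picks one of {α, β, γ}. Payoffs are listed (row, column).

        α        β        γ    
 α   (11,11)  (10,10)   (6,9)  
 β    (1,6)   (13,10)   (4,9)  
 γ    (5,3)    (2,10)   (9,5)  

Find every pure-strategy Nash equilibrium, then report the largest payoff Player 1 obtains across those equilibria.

Both α is a pure NE (Player 1: 11 ≥ 5; Player 2: 11 ≥ 10). Player 1 gets 11.
Both β is a pure NE (Player 1: 13 ≥ 10; Player 2: 10 ≥ 9). Player 1 gets 13.
Every other cell has a profitable deviation for at least one player. Highest of {11, 13} is 13.

13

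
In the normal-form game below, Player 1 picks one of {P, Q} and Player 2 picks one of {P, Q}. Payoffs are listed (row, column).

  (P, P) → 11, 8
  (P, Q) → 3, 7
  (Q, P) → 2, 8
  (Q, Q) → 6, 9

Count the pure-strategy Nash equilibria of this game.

Both P: Player 1 gets 11 (best alternative 2); Player 2 gets 8 (best alternative 7). Neither deviates — NE.
Both Q: Player 1 gets 6 (best alternative 3); Player 2 gets 9 (best alternative 8). Neither deviates — NE.
(P, Q) is not a NE: Player 1 would switch to Q (6 > 3).
No other cell survives both best-response checks, so there are 2 pure NE.

2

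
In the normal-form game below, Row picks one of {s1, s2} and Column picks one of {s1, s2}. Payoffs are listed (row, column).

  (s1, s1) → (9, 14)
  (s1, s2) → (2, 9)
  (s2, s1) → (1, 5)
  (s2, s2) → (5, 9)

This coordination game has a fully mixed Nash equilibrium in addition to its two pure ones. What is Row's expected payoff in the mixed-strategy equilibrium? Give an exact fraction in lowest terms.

43/11

Column mixes with probability q on s1, chosen so Row is indifferent: 9q + 2(1−q) = 1q + 5(1−q) gives q = 3/11.
Row's expected payoff (from either row, since indifferent) is 9·3/11 + 2·8/11 = 43/11.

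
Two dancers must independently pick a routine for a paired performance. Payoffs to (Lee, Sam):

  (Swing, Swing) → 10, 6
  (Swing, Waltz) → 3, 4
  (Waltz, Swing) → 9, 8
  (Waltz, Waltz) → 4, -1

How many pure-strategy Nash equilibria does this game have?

1

Both Swing: Lee gets 10 (best alternative 9); Sam gets 6 (best alternative 4). Neither deviates — NE.
Both Waltz is not a NE: Sam would switch to Swing (8 > -1).
No other cell survives both best-response checks, so there is 1 pure NE.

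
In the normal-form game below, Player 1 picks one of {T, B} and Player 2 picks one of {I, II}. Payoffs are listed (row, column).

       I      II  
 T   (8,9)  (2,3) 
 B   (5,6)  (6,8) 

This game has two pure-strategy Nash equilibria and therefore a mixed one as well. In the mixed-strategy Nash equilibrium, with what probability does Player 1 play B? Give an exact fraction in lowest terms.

3/4

Player 1's mix p on T must make Player 2 indifferent between I and II.
Player 2's payoff from I: 9p + 6(1−p). From II: 3p + 8(1−p).
Set equal: 6p = 2(1−p) → p = 2/8 = 1/4.
Probability on B is 1 − 1/4 = 3/4.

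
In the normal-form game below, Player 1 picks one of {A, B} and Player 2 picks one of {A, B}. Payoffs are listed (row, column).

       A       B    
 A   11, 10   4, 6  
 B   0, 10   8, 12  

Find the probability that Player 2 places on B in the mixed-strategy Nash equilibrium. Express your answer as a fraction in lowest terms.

11/15

Player 2's mix q on A must make Player 1 indifferent between A and B.
Player 1's payoff from A: 11q + 4(1−q). From B: 0q + 8(1−q).
Set equal: 11q = 4(1−q) → q = 4/15.
Probability on B is 1 − 4/15 = 11/15.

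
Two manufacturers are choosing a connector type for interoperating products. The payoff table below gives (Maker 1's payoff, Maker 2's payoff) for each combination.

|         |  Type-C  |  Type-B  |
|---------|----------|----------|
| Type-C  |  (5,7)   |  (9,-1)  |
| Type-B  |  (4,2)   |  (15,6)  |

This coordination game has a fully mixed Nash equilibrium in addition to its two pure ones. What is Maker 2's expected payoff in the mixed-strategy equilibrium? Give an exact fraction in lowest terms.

11/3

Maker 1 mixes with probability p on Type-C, chosen so Maker 2 is indifferent: 7p + 2(1−p) = (-1)p + 6(1−p) gives p = 1/3.
Maker 2's expected payoff is 7·1/3 + 2·2/3 = 11/3.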